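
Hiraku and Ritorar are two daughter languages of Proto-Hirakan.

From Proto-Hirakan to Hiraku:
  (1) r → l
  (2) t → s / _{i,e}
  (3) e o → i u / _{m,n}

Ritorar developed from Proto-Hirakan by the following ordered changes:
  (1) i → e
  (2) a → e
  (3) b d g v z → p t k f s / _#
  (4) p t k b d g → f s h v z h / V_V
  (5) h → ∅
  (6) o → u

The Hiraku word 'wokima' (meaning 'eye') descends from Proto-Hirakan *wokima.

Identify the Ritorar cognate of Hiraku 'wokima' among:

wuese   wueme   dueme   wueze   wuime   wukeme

wueme

Ritorar: *wokima
  wokima → wokema   [vowel merger]
  wokema → wokeme   [vowel merger]
  wokeme (rule 3 does not apply)
  wokeme → woheme   [intervocalic lenition]
  woheme → woeme   [h-loss]
  woeme → wueme   [vowel merger]
  giving Ritorar wueme.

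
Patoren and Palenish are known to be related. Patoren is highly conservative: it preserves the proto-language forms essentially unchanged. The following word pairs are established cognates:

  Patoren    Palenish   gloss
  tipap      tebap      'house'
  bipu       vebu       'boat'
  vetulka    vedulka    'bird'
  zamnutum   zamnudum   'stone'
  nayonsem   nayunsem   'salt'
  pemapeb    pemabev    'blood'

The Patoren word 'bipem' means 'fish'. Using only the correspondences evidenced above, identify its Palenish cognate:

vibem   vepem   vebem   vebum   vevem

vebem

bipu ~ vebu — Patoren b corresponds to Palenish v word-initially before a front vowel.
tipap ~ tebap, bipu ~ vebu — Patoren i corresponds to Palenish e after a consonant, before a labial obstruent.
pemapeb ~ pemabev — Patoren p corresponds to Palenish b between vowels (before a front vowel).
Applying these to Patoren 'bipem':
  bipem → vipem   (b→v word-initially before a front vowel)
  vipem → vepem   (i→e after a consonant, before a labial obstruent)
  vepem → vebem   (p→b between vowels (before a front vowel))
So the Palenish cognate is 'vebem'.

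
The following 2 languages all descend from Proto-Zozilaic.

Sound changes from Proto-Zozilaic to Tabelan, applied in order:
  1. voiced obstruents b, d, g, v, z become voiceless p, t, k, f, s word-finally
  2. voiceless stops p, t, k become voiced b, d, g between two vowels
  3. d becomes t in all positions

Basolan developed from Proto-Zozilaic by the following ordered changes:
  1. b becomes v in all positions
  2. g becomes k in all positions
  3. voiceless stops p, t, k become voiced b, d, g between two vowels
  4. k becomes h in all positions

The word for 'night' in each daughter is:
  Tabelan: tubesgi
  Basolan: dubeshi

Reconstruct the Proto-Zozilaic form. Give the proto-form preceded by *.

*dupesgi

Position 1: Tabelan has t, Basolan has d. Taking the neighbouring segments as reconstructed: Tabelan t could go back to *t or *d; Basolan d can only go back to *d — the one source consistent with every daughter is *d.
Position 3: Tabelan has b, Basolan has b. In Basolan, b can only continue *p, so the proto-segment is *p.
Verify the candidate proto-form against each daughter:
Tabelan: *dupesgi
  dupesgi (rule 1 does not apply)
  dupesgi → dubesgi   [intervocalic voicing]
  dubesgi → tubesgi   [unconditioned shift]
  giving Tabelan tubesgi.
Basolan: start from *dupesgi.
  rule 1: no change — dupesgi
  rule 2 (unconditioned shift): dupesgi → dupeski
  rule 3 (intervocalic voicing): dupeski → dubeski
  rule 4 (unconditioned shift): dubeski → dubeshi
  ⇒ Basolan dubeshi
No other proto-form is consistent with every reflex, so the reconstruction is *dupesgi.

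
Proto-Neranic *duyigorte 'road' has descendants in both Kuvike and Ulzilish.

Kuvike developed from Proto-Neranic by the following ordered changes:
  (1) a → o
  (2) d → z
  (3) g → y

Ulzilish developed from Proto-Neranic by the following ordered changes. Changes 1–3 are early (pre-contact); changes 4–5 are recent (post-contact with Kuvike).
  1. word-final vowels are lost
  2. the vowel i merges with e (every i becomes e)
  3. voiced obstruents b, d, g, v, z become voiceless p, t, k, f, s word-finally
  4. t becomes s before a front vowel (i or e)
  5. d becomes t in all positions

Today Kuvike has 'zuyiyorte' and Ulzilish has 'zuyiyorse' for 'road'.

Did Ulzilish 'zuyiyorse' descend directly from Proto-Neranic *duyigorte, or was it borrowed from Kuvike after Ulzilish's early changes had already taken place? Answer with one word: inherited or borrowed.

borrowed

If inherited, *duyigorte would pass through all of Ulzilish's changes:
Ulzilish: *duyigorte > duyigort > duyegort > tuyegort  (by apocope, vowel merger, unconditioned shift)
If borrowed from Kuvike 'zuyiyorte' after the early changes, it would undergo only the recent ones:
  rule 4 (palatalisation): zuyiyorte → zuyiyorse
  rule 5 (unconditioned shift): no change (zuyiyorse)
  ⇒ as a loan: zuyiyorse
Ulzilish 'zuyiyorse' matches the loan outcome 'zuyiyorse', not the inherited 'tuyegort' — it skipped the early Ulzilish changes, so it was borrowed from Kuvike.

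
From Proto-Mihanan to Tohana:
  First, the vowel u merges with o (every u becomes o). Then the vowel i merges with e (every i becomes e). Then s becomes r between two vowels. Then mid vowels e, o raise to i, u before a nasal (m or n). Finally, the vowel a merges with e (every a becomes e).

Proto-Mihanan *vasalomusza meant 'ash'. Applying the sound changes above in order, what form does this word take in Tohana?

Tohana: start from *vasalomusza.
  rule 1 (vowel merger): vasalomusza → vasalomosza
  rule 2: no change — vasalomosza
  rule 3 (rhotacism): vasalomosza → varalomosza
  rule 4 (pre-nasal raising): varalomosza → varalumosza
  rule 5 (vowel merger): varalumosza → verelumosze
  ⇒ Tohana verelumosze

verelumosze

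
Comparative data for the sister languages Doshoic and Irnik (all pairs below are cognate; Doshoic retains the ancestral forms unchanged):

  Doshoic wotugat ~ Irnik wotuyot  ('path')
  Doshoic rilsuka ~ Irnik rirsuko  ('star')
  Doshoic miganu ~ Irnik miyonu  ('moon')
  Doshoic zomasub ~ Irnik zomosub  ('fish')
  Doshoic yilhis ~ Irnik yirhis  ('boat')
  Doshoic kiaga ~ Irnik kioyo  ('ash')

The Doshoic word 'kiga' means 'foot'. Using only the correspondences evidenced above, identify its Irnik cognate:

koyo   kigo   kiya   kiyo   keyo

kiyo

wotugat ~ wotuyot, miganu ~ miyonu — Doshoic g corresponds to Irnik y between vowels (before a back vowel).
rilsuka ~ rirsuko, kiaga ~ kioyo — Doshoic a corresponds to Irnik o word-finally.
Applying these to Doshoic 'kiga':
  kiga → kiya   (g→y between vowels (before a back vowel))
  kiya → kiyo   (a→o word-finally)
So the Irnik cognate is 'kiyo'.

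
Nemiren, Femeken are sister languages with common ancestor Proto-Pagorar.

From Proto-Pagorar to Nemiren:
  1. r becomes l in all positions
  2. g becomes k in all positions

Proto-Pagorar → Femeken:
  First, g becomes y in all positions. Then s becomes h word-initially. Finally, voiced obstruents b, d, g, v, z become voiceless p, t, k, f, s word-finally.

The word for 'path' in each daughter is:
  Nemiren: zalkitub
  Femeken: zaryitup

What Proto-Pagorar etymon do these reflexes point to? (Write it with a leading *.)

*zargitub

Position 8: Nemiren has b, Femeken has p. Nemiren preserves b here (none of its changes turn any other segment into b), so the proto-segment is *b.
Position 3: Nemiren has l, Femeken has r. Femeken preserves r here (none of its changes turn any other segment into r), so the proto-segment is *r.
Continuing position by position gives *zargitub; check it forward:
Nemiren: *zargitub > zalgitub > zalkitub  (by unconditioned shift, unconditioned shift)
Femeken: *zargitub > zaryitub > zaryitup  (by unconditioned shift, final devoicing)
*zargitub is the unique common source.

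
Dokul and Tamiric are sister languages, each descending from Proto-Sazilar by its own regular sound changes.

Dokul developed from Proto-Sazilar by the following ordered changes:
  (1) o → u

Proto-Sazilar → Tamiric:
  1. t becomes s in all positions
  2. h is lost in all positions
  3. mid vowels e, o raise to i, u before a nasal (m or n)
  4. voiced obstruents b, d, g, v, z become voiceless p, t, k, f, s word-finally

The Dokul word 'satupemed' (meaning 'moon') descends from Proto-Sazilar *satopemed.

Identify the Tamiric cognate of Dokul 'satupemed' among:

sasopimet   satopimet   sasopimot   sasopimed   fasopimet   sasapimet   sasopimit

sasopimet

Tamiric: *satopemed
  satopemed → sasopemed   [unconditioned shift]
  sasopemed (rule 2 does not apply)
  sasopemed → sasopimed   [pre-nasal raising]
  sasopimed → sasopimet   [final devoicing]
  giving Tamiric sasopimet.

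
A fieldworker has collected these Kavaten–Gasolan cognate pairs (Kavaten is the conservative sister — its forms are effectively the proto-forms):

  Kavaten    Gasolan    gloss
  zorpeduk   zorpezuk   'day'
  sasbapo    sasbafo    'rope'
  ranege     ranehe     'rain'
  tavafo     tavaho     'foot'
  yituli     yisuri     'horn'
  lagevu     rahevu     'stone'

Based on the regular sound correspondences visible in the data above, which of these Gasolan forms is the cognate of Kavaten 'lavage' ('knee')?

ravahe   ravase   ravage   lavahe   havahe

ravahe

lagevu ~ rahevu — Kavaten l corresponds to Gasolan r word-initially before a back vowel.
ranege ~ ranehe, lagevu ~ rahevu — Kavaten g corresponds to Gasolan h between vowels (before a front vowel).
Applying these to Kavaten 'lavage':
  lavage → ravage   (l→r word-initially before a back vowel)
  ravage → ravahe   (g→h between vowels (before a front vowel))
So the Gasolan cognate is 'ravahe'.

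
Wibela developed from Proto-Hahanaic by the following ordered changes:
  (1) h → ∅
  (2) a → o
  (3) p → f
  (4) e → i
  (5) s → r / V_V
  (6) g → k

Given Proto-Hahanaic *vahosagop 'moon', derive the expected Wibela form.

Wibela: *vahosagop
  vahosagop → vaosagop   [h-loss]
  vaosagop → voosogop   [vowel merger]
  voosogop → voosogof   [unconditioned shift]
  voosogof (rule 4 does not apply)
  voosogof → voorogof   [rhotacism]
  voorogof → voorokof   [unconditioned shift]
  giving Wibela voorokof.

voorokof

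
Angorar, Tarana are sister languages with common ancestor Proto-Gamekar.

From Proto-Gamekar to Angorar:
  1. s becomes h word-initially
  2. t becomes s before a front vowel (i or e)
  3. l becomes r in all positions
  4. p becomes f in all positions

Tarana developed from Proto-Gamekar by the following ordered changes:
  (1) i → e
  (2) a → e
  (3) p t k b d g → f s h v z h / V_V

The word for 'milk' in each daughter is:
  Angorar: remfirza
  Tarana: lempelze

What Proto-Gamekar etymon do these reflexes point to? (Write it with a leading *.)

*lempilza

Position 1: Angorar has r, Tarana has l. Tarana preserves l here (none of its changes turn any other segment into l), so the proto-segment is *l.
Position 4: Angorar has f, Tarana has p. Tarana preserves p here (none of its changes turn any other segment into p), so the proto-segment is *p.
This points to *lempilza. Verify forward in each daughter:
Angorar: *lempilza > rempirza > remfirza  (by unconditioned shift, unconditioned shift)
Tarana: *lempilza > lempelza > lempelze  (by vowel merger, vowel merger)
No other proto-form is consistent with every reflex, so the reconstruction is *lempilza.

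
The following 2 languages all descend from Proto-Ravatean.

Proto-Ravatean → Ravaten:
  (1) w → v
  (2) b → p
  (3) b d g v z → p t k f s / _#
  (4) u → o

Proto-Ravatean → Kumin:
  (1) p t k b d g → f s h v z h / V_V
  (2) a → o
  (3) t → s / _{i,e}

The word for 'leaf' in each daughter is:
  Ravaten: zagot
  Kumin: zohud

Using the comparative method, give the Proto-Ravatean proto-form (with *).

*zagud

Position 2: Ravaten has a, Kumin has o. Ravaten preserves a here (none of its changes turn any other segment into a), so the proto-segment is *a.
Position 5: Ravaten has t, Kumin has d. Kumin preserves d here (none of its changes turn any other segment into d), so the proto-segment is *d.
Verify the candidate proto-form against each daughter:
Ravaten: start from *zagud.
  rule 1: no change — zagud
  rule 2: no change — zagud
  rule 3 (final devoicing): zagud → zagut
  rule 4 (vowel merger): zagut → zagot
  ⇒ Ravaten zagot
Kumin: *zagud
  zagud → zahud   [intervocalic lenition]
  zahud → zohud   [vowel merger]
  zohud (rule 3 does not apply)
  giving Kumin zohud.
No other proto-form is consistent with every reflex, so the reconstruction is *zagud.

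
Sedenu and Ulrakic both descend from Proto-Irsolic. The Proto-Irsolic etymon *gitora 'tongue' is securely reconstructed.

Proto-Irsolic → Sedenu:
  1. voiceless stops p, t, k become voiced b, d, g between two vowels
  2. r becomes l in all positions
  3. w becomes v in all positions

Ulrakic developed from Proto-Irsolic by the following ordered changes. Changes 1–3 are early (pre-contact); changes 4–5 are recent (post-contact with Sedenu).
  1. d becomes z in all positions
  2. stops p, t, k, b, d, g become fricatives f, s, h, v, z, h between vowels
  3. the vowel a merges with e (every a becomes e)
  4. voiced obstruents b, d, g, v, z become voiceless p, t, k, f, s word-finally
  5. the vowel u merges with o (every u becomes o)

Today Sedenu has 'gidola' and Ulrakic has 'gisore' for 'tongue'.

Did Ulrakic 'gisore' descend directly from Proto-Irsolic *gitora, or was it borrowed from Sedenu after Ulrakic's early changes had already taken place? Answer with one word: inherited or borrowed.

inherited

If inherited, *gitora would pass through all of Ulrakic's changes:
Ulrakic: start from *gitora.
  rule 1: no change — gitora
  rule 2 (intervocalic lenition): gitora → gisora
  rule 3 (vowel merger): gisora → gisore
  rule 4: no change — gisore
  rule 5: no change — gisore
  ⇒ Ulrakic gisore
If borrowed from Sedenu 'gidola' after the early changes, it would undergo only the recent ones:
  rule 4 (final devoicing): no change (gidola)
  rule 5 (vowel merger): no change (gidola)
  ⇒ as a loan: gidola
Ulrakic 'gisore' matches the inherited outcome exactly, so it is an inherited cognate, not a loan.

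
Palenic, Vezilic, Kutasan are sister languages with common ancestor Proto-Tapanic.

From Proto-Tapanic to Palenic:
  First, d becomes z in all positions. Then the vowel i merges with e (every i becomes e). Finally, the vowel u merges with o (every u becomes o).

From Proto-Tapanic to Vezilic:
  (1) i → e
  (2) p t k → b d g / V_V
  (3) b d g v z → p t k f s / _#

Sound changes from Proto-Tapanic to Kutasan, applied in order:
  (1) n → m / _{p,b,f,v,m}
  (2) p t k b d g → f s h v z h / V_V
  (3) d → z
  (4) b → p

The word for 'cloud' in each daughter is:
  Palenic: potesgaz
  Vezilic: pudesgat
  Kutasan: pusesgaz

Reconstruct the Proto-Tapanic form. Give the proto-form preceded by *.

*putesgad

Position 3: Palenic has t, Vezilic has d, Kutasan has s. Palenic preserves t here (none of its changes turn any other segment into t), so the proto-segment is *t.
Position 8: Palenic has z, Vezilic has t, Kutasan has z. Taking the neighbouring segments as reconstructed: Palenic z could go back to *d or *z; Vezilic t could go back to *t or *d; Kutasan z could go back to *d or *z — the one source consistent with every daughter is *d.
This points to *putesgad. Verify forward in each daughter:
Palenic: *putesgad
  putesgad → putesgaz   [unconditioned shift]
  putesgaz (rule 2 does not apply)
  putesgaz → potesgaz   [vowel merger]
  giving Palenic potesgaz.
Vezilic: *putesgad
  putesgad (rule 1 does not apply)
  putesgad → pudesgad   [intervocalic voicing]
  pudesgad → pudesgat   [final devoicing]
  giving Vezilic pudesgat.
Kutasan: *putesgad > pusesgad > pusesgaz  (by intervocalic lenition, unconditioned shift)
Only *putesgad yields all of Palenic potesgaz, Vezilic pudesgat, Kutasan pusesgaz.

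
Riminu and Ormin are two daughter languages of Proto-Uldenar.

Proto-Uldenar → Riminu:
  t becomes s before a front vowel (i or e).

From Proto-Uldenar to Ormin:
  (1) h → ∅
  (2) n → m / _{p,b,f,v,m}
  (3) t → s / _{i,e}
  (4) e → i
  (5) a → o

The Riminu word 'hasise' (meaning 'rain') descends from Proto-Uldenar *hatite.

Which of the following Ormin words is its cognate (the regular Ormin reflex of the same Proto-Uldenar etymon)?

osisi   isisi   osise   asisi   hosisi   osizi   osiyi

osisi

Ormin: start from *hatite.
  rule 1 (h-loss): hatite → atite
  rule 2: no change — atite
  rule 3 (palatalisation): atite → asise
  rule 4 (vowel merger): asise → asisi
  rule 5 (vowel merger): asisi → osisi
  ⇒ Ormin osisi
The other candidates each miss or misapply at least one Ormin change.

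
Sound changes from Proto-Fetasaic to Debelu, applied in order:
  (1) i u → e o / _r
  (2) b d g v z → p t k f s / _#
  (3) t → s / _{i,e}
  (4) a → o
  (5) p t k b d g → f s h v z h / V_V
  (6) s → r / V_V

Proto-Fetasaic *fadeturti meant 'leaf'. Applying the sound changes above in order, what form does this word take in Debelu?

fozerorsi

Debelu: start from *fadeturti.
  rule 1 (pre-rhotic lowering): fadeturti → fadetorti
  rule 2: no change — fadetorti
  rule 3 (palatalisation): fadetorti → fadetorsi
  rule 4 (vowel merger): fadetorsi → fodetorsi
  rule 5 (intervocalic lenition): fodetorsi → fozesorsi
  rule 6 (rhotacism): fozesorsi → fozerorsi
  ⇒ Debelu fozerorsi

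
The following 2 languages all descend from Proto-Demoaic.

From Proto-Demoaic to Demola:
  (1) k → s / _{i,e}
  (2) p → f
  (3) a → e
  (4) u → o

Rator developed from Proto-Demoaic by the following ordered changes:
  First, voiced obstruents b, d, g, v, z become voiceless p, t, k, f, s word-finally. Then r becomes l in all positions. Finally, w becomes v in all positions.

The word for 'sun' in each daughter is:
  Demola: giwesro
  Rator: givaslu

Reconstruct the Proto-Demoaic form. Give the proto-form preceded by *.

*giwasru

Position 3: Demola has w, Rator has v. Demola preserves w here (none of its changes turn any other segment into w), so the proto-segment is *w.
Position 4: Demola has e, Rator has a. Rator preserves a here (none of its changes turn any other segment into a), so the proto-segment is *a.
Position 6: Demola has r, Rator has l. Demola preserves r here (none of its changes turn any other segment into r), so the proto-segment is *r.
Continuing position by position gives *giwasru; check it forward:
Demola: *giwasru > giwesru > giwesro  (by vowel merger, vowel merger)
Rator: start from *giwasru.
  rule 1: no change — giwasru
  rule 2 (unconditioned shift): giwasru → giwaslu
  rule 3 (unconditioned shift): giwaslu → givaslu
  ⇒ Rator givaslu
No other proto-form is consistent with every reflex, so the reconstruction is *giwasru.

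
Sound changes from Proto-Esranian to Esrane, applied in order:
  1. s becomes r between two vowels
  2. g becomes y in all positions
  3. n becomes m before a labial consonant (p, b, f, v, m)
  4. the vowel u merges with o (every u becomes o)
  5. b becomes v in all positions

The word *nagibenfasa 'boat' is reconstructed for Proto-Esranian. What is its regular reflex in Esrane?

nayivemfara

Esrane: start from *nagibenfasa.
  rule 1 (rhotacism): nagibenfasa → nagibenfara
  rule 2 (unconditioned shift): nagibenfara → nayibenfara
  rule 3 (nasal place assimilation): nayibenfara → nayibemfara
  rule 4: no change — nayibemfara
  rule 5 (unconditioned shift): nayibemfara → nayivemfara
  ⇒ Esrane nayivemfara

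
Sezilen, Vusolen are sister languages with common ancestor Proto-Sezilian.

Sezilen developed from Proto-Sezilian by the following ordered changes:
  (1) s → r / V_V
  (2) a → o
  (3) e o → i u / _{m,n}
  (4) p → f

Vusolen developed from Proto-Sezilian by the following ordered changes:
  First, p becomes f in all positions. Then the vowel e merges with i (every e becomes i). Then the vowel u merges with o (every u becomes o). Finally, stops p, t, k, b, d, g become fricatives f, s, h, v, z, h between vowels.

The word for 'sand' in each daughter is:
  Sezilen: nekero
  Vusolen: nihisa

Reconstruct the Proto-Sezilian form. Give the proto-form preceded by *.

*nekesa

Position 3: Sezilen has k, Vusolen has h. Sezilen preserves k here (none of its changes turn any other segment into k), so the proto-segment is *k.
Position 2: Sezilen has e, Vusolen has i. Sezilen preserves e here (none of its changes turn any other segment into e), so the proto-segment is *e.
Verify the candidate proto-form against each daughter:
Sezilen: *nekesa
  nekesa → nekera   [rhotacism]
  nekera → nekero   [vowel merger]
  nekero (rule 3 does not apply)
  nekero (rule 4 does not apply)
  giving Sezilen nekero.
Vusolen: *nekesa
  nekesa (rule 1 does not apply)
  nekesa → nikisa   [vowel merger]
  nikisa (rule 3 does not apply)
  nikisa → nihisa   [intervocalic lenition]
  giving Vusolen nihisa.
No other proto-form is consistent with every reflex, so the reconstruction is *nekesa.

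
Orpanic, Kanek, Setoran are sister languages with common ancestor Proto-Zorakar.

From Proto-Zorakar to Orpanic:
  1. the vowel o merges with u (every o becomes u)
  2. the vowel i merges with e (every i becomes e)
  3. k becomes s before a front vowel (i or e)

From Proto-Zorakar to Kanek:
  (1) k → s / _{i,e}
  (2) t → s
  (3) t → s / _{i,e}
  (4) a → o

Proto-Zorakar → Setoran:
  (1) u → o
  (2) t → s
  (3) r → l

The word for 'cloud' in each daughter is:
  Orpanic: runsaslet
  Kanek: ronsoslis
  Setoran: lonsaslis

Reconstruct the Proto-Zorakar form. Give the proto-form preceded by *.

Position 8: Orpanic has e, Kanek has i, Setoran has i. Kanek preserves i here (none of its changes turn any other segment into i), so the proto-segment is *i.
Position 9: Orpanic has t, Kanek has s, Setoran has s. Orpanic preserves t here (none of its changes turn any other segment into t), so the proto-segment is *t.
Position 1: Orpanic has r, Kanek has r, Setoran has l. Orpanic preserves r here (none of its changes turn any other segment into r), so the proto-segment is *r.
This points to *ronsaslit. Verify forward in each daughter:
Orpanic: *ronsaslit > runsaslit > runsaslet  (by vowel merger, vowel merger)
Kanek: *ronsaslit > ronsaslis > ronsoslis  (by unconditioned shift, vowel merger)
Setoran: start from *ronsaslit.
  rule 1: no change — ronsaslit
  rule 2 (unconditioned shift): ronsaslit → ronsaslis
  rule 3 (unconditioned shift): ronsaslis → lonsaslis
  ⇒ Setoran lonsaslis
*ronsaslit is the unique common source.

*ronsaslit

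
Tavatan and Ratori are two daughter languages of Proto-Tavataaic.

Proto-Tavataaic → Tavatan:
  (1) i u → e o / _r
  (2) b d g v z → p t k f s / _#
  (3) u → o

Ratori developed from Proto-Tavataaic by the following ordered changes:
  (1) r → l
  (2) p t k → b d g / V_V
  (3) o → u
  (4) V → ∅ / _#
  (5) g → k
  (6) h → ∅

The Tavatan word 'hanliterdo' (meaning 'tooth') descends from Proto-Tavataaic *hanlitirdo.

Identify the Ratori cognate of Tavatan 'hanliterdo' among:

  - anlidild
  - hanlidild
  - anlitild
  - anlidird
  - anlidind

Ratori: start from *hanlitirdo.
  rule 1 (unconditioned shift): hanlitirdo → hanlitildo
  rule 2 (intervocalic voicing): hanlitildo → hanlidildo
  rule 3 (vowel merger): hanlidildo → hanlidildu
  rule 4 (apocope): hanlidildu → hanlidild
  rule 5: no change — hanlidild
  rule 6 (h-loss): hanlidild → anlidild
  ⇒ Ratori anlidild
Among the options, 'anlidild' alone shows every Ratori change applied in order.

anlidild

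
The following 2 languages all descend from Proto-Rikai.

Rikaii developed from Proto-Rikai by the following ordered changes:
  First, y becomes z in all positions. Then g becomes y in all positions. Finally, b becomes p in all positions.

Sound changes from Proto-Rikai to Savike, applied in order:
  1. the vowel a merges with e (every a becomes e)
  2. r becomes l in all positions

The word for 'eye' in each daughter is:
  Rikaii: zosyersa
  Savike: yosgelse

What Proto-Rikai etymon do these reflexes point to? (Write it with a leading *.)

Position 6: Rikaii has r, Savike has l. Rikaii preserves r here (none of its changes turn any other segment into r), so the proto-segment is *r.
Position 1: Rikaii has z, Savike has y. Savike preserves y here (none of its changes turn any other segment into y), so the proto-segment is *y.
Verify the candidate proto-form against each daughter:
Rikaii: *yosgersa > zosgersa > zosyersa  (by unconditioned shift, unconditioned shift)
Savike: *yosgersa
  yosgersa → yosgerse   [vowel merger]
  yosgerse → yosgelse   [unconditioned shift]
  giving Savike yosgelse.
Only *yosgersa yields all of Rikaii zosyersa, Savike yosgelse.

*yosgersa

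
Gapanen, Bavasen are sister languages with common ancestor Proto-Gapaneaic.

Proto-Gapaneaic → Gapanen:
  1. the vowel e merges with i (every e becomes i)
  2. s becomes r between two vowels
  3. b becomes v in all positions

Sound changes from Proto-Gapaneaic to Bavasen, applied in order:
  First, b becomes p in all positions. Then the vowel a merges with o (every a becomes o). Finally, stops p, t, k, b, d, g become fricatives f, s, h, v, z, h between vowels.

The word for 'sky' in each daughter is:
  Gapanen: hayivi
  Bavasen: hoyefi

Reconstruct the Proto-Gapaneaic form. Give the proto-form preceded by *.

Position 2: Gapanen has a, Bavasen has o. Gapanen preserves a here (none of its changes turn any other segment into a), so the proto-segment is *a.
Position 5: Gapanen has v, Bavasen has f. Taking the neighbouring segments as reconstructed: Gapanen v could go back to *b or *v; Bavasen f could go back to *p or *b or *f — the one source consistent with every daughter is *b.
Continuing position by position gives *hayebi; check it forward:
Gapanen: *hayebi > hayibi > hayivi  (by vowel merger, unconditioned shift)
Bavasen: *hayebi > hayepi > hoyepi > hoyefi  (by unconditioned shift, vowel merger, intervocalic lenition)
No other proto-form is consistent with every reflex, so the reconstruction is *hayebi.

*hayebi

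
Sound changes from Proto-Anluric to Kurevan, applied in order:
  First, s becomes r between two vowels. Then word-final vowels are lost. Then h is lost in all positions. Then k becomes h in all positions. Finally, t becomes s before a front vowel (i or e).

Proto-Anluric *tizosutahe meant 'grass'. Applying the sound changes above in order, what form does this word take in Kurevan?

sizoruta

Kurevan: *tizosutahe > tizorutahe > tizorutah > tizoruta > sizoruta  (by rhotacism, apocope, h-loss, palatalisation)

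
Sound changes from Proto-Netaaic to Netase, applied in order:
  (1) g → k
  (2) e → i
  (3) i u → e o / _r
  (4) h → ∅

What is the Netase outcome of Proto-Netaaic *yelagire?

yilakeri

Netase: start from *yelagire.
  rule 1 (unconditioned shift): yelagire → yelakire
  rule 2 (vowel merger): yelakire → yilakiri
  rule 3 (pre-rhotic lowering): yilakiri → yilakeri
  rule 4: no change — yilakeri
  ⇒ Netase yilakeri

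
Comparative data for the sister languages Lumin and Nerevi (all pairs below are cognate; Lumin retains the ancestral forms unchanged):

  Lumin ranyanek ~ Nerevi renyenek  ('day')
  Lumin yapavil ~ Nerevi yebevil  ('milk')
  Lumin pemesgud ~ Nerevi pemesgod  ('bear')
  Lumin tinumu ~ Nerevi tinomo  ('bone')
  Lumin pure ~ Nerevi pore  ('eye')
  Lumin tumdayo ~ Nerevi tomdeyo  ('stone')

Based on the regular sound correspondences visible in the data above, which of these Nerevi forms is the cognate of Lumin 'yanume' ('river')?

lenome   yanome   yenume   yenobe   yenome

yenome

ranyanek ~ renyenek — Lumin a corresponds to Nerevi e after a consonant, before a nasal.
tinumu ~ tinomo, tumdayo ~ tomdeyo — Lumin u corresponds to Nerevi o after a consonant, before a nasal.
Applying these to Lumin 'yanume':
  yanume → yenume   (a→e after a consonant, before a nasal)
  yenume → yenome   (u→o after a consonant, before a nasal)
So the Nerevi cognate is 'yenome'.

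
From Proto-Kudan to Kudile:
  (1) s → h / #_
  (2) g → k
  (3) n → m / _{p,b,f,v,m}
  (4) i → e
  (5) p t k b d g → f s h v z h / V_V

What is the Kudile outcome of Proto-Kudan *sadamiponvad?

hazamefomvad

Kudile: start from *sadamiponvad.
  rule 1 (debuccalisation): sadamiponvad → hadamiponvad
  rule 2: no change — hadamiponvad
  rule 3 (nasal place assimilation): hadamiponvad → hadamipomvad
  rule 4 (vowel merger): hadamipomvad → hadamepomvad
  rule 5 (intervocalic lenition): hadamepomvad → hazamefomvad
  ⇒ Kudile hazamefomvad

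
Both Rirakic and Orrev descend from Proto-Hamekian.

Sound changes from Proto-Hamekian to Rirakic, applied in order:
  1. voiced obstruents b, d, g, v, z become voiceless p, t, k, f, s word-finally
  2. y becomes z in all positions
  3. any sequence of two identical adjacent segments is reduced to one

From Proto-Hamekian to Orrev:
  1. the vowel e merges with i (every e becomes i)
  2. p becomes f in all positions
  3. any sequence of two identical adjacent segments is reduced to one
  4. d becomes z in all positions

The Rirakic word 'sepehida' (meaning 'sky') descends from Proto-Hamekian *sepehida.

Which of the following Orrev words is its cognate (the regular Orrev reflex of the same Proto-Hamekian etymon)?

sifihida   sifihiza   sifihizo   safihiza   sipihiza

sifihiza

Orrev: *sepehida
  sepehida → sipihida   [vowel merger]
  sipihida → sifihida   [unconditioned shift]
  sifihida (rule 3 does not apply)
  sifihida → sifihiza   [unconditioned shift]
  giving Orrev sifihiza.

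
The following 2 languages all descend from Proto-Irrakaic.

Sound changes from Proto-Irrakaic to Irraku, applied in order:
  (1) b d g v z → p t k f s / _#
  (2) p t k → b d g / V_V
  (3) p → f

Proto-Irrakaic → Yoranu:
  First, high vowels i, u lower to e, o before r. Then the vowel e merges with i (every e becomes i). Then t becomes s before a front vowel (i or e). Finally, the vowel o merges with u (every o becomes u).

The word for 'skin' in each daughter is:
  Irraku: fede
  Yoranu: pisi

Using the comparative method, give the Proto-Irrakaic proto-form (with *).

*pete

Position 2: Irraku has e, Yoranu has i. Irraku preserves e here (none of its changes turn any other segment into e), so the proto-segment is *e.
Position 3: Irraku has d, Yoranu has s. Taking the neighbouring segments as reconstructed: Irraku d could go back to *t or *d; Yoranu s could go back to *t or *s — the one source consistent with every daughter is *t.
This points to *pete. Verify forward in each daughter:
Irraku: *pete
  pete (rule 1 does not apply)
  pete → pede   [intervocalic voicing]
  pede → fede   [unconditioned shift]
  giving Irraku fede.
Yoranu: start from *pete.
  rule 1: no change — pete
  rule 2 (vowel merger): pete → piti
  rule 3 (palatalisation): piti → pisi
  rule 4: no change — pisi
  ⇒ Yoranu pisi
*pete is the unique common source.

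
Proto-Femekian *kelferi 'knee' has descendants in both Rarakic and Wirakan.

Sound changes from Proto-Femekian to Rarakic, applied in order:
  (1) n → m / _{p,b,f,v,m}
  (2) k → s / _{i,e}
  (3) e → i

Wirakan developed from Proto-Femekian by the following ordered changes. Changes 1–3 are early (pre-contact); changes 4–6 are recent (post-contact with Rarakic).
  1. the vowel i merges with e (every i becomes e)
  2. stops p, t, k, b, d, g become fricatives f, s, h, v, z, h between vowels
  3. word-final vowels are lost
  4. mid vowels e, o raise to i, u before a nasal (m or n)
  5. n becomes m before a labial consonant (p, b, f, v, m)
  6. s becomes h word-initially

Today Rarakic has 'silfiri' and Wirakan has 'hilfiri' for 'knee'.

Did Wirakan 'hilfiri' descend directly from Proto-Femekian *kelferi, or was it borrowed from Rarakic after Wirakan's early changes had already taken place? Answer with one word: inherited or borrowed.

borrowed

If inherited, *kelferi would pass through all of Wirakan's changes:
Wirakan: *kelferi > kelfere > kelfer  (by vowel merger, apocope)
If borrowed from Rarakic 'silfiri' after the early changes, it would undergo only the recent ones:
  rule 4 (pre-nasal raising): no change (silfiri)
  rule 5 (nasal place assimilation): no change (silfiri)
  rule 6 (debuccalisation): silfiri → hilfiri
  ⇒ as a loan: hilfiri
Wirakan 'hilfiri' matches the loan outcome 'hilfiri', not the inherited 'kelfer' — it skipped the early Wirakan changes, so it was borrowed from Rarakic.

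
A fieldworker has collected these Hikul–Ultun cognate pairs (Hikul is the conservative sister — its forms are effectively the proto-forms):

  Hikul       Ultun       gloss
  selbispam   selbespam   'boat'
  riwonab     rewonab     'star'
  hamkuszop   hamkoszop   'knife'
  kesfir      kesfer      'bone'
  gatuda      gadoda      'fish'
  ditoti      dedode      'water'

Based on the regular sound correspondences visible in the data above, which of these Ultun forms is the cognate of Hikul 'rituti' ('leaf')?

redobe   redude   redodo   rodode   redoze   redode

redode

selbispam ~ selbespam, riwonab ~ rewonab — Hikul i corresponds to Ultun e after a consonant, before a consonant other than r, m, n, p, b, f, v.
gatuda ~ gadoda — Hikul t corresponds to Ultun d between vowels (before a back vowel).
hamkuszop ~ hamkoszop, gatuda ~ gadoda — Hikul u corresponds to Ultun o after a consonant, before a consonant other than r, m, n, p, b, f, v.
ditoti ~ dedode — Hikul t corresponds to Ultun d between vowels (before a front vowel).
ditoti ~ dedode — Hikul i corresponds to Ultun e word-finally.
Applying these to Hikul 'rituti':
  rituti → retuti   (i→e after a consonant, before a consonant other than r, m, n, p, b, f, v)
  retuti → reduti   (t→d between vowels (before a back vowel))
  reduti → redoti   (u→o after a consonant, before a consonant other than r, m, n, p, b, f, v)
  redoti → redodi   (t→d between vowels (before a front vowel))
  redodi → redode   (i→e word-finally)
So the Ultun cognate is 'redode'.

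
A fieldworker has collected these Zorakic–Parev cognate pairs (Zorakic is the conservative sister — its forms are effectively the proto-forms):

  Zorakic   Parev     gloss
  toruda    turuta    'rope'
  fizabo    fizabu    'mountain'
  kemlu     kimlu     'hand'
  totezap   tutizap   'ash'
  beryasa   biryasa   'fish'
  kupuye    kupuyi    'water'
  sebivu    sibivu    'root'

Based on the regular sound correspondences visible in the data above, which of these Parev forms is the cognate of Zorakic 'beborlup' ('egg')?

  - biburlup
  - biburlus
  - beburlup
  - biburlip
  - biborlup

biburlup

sebivu ~ sibivu — Zorakic e corresponds to Parev i after a consonant, before a labial obstruent.
toruda ~ turuta — Zorakic o corresponds to Parev u after a consonant, before r.
Applying these to Zorakic 'beborlup':
  beborlup → biborlup   (e→i after a consonant, before a labial obstruent)
  biborlup → biburlup   (o→u after a consonant, before r)
So the Parev cognate is 'biburlup'.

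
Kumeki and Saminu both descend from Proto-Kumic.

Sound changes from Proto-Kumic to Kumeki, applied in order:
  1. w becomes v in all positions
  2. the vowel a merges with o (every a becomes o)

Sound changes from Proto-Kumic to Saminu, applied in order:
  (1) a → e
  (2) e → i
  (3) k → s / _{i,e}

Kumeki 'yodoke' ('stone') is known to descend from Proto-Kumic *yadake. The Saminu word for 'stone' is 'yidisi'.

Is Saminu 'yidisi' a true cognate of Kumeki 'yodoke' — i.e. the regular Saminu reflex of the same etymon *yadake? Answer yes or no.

Derive the expected Saminu reflex of *yadake:
Saminu: start from *yadake.
  rule 1 (vowel merger): yadake → yedeke
  rule 2 (vowel merger): yedeke → yidiki
  rule 3 (palatalisation): yidiki → yidisi
  ⇒ Saminu yidisi
Saminu 'yidisi' matches the regular reflex exactly, so the pair is cognate.

yes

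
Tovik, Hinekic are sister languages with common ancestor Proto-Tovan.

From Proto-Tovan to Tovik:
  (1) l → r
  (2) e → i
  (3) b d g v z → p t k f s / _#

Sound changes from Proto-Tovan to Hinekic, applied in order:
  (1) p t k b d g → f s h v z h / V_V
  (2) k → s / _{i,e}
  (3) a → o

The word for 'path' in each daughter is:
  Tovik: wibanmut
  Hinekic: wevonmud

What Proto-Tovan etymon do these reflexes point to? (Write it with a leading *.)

Position 2: Tovik has i, Hinekic has e. Hinekic preserves e here (none of its changes turn any other segment into e), so the proto-segment is *e.
Position 8: Tovik has t, Hinekic has d. Hinekic preserves d here (none of its changes turn any other segment into d), so the proto-segment is *d.
Position 3: Tovik has b, Hinekic has v. Tovik preserves b here (none of its changes turn any other segment into b), so the proto-segment is *b.
Verify the candidate proto-form against each daughter:
Tovik: start from *webanmud.
  rule 1: no change — webanmud
  rule 2 (vowel merger): webanmud → wibanmud
  rule 3 (final devoicing): wibanmud → wibanmut
  ⇒ Tovik wibanmut
Hinekic: start from *webanmud.
  rule 1 (intervocalic lenition): webanmud → wevanmud
  rule 2: no change — wevanmud
  rule 3 (vowel merger): wevanmud → wevonmud
  ⇒ Hinekic wevonmud
No other proto-form is consistent with every reflex, so the reconstruction is *webanmud.

*webanmud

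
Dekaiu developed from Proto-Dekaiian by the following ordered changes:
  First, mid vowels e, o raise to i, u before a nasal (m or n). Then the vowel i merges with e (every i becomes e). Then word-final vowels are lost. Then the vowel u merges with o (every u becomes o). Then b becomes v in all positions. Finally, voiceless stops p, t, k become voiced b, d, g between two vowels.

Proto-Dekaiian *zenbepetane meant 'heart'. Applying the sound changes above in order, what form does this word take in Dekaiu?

Dekaiu: *zenbepetane > zinbepetane > zenbepetane > zenbepetan > zenvepetan > zenvebedan  (by pre-nasal raising, vowel merger, apocope, unconditioned shift, intervocalic voicing)

zenvebedan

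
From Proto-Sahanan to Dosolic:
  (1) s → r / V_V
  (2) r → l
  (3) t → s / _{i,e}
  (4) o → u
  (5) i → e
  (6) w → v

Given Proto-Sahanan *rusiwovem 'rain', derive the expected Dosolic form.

Dosolic: *rusiwovem
  rusiwovem → ruriwovem   [rhotacism]
  ruriwovem → luliwovem   [unconditioned shift]
  luliwovem (rule 3 does not apply)
  luliwovem → luliwuvem   [vowel merger]
  luliwuvem → lulewuvem   [vowel merger]
  lulewuvem → lulevuvem   [unconditioned shift]
  giving Dosolic lulevuvem.

lulevuvem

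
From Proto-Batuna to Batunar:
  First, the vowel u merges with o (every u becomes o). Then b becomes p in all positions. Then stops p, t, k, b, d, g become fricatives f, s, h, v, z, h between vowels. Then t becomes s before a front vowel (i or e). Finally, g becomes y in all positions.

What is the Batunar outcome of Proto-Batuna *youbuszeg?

Batunar: *youbuszeg > yooboszeg > yooposzeg > yoofoszeg > yoofoszey  (by vowel merger, unconditioned shift, intervocalic lenition, unconditioned shift)

yoofoszey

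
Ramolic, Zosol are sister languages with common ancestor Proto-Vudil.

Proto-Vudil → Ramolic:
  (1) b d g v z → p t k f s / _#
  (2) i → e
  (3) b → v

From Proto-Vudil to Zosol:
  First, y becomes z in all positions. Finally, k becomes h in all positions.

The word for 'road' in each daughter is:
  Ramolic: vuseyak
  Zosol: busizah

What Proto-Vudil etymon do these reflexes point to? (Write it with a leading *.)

Position 4: Ramolic has e, Zosol has i. Zosol preserves i here (none of its changes turn any other segment into i), so the proto-segment is *i.
Position 1: Ramolic has v, Zosol has b. Zosol preserves b here (none of its changes turn any other segment into b), so the proto-segment is *b.
Continuing position by position gives *busiyak; check it forward:
Ramolic: *busiyak > buseyak > vuseyak  (by vowel merger, unconditioned shift)
Zosol: *busiyak
  busiyak → busizak   [unconditioned shift]
  busizak → busizah   [unconditioned shift]
  giving Zosol busizah.
*busiyak is the unique common source.

*busiyak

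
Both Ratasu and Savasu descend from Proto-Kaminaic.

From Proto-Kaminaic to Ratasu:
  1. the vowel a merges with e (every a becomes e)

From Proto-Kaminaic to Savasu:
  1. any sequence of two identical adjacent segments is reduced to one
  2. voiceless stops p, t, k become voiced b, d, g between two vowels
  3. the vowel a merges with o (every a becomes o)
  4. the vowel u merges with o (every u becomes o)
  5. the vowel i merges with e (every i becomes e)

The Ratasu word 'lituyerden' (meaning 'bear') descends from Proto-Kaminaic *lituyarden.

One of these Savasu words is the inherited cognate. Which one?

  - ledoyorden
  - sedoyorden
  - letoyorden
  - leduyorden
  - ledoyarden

Savasu: *lituyarden
  lituyarden (rule 1 does not apply)
  lituyarden → liduyarden   [intervocalic voicing]
  liduyarden → liduyorden   [vowel merger]
  liduyorden → lidoyorden   [vowel merger]
  lidoyorden → ledoyorden   [vowel merger]
  giving Savasu ledoyorden.

ledoyorden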